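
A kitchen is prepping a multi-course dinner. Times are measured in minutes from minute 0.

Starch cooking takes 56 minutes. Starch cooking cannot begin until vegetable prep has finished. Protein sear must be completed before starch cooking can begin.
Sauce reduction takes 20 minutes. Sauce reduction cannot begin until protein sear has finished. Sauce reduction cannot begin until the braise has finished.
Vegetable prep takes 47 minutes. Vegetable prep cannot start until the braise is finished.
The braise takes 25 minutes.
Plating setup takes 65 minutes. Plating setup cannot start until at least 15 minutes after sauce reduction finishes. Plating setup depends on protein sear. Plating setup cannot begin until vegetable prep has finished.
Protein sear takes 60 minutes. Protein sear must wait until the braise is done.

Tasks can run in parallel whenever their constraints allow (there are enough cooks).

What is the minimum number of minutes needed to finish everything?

185

The braise has no prerequisites, so it starts at minute 0 and finishes at minute 25.
After the braise (finishes minute 25), vegetable prep can start at minute 25 and finishes at minute 72.
Protein sear cannot begin until the braise (finishes minute 25). It runs from minute 25 to 25 + 60 = minute 85.
Starch cooking needs all of vegetable prep (finishes minute 72); protein sear (finishes minute 85). That puts its earliest start at minute 85; it finishes at 85 + 56 = minute 141.
Sauce reduction needs all of protein sear (finishes minute 85); the braise (finishes minute 25). That puts its earliest start at minute 85; it finishes at 85 + 20 = minute 105.
For plating setup: sauce reduction (finishes minute 105, plus 15-minute gap → minute 120); protein sear (finishes minute 85); vegetable prep (finishes minute 72). Taking the maximum gives a start of minute 120, and it finishes at 120 + 65 = minute 185.
All tasks are finished once the last one completes. Finish times: The braise at 25, Protein sear at 85, Vegetable prep at 72, Sauce reduction at 105, Starch cooking at 141, Plating setup at 185. The latest is minute 185.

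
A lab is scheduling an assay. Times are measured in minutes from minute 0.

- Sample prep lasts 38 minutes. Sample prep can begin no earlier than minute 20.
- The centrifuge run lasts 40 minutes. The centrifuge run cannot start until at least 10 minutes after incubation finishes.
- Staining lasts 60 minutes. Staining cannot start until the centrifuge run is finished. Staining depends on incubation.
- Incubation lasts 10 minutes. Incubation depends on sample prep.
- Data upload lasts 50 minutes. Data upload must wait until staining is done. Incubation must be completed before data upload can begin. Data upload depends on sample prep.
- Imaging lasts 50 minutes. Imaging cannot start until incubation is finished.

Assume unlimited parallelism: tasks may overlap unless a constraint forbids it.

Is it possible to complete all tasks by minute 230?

Yes

Sample prep waits on its own release at minute 20, so it starts at minute 20 and finishes at 20 + 38 = minute 58.
After sample prep (finishes minute 58), incubation can start at minute 58 and finishes at minute 68.
Imaging waits on incubation (finishes minute 68), so it starts at minute 68 and finishes at 68 + 50 = minute 118.
After incubation (finishes minute 68, plus 10-minute gap → minute 78), the centrifuge run can start at minute 78 and finishes at minute 118.
Staining cannot start until the centrifuge run (finishes minute 118); incubation (finishes minute 68). The controlling bound is minute 118, so staining finishes at 118 + 60 = minute 178.
Data upload has to wait for staining (finishes minute 178); incubation (finishes minute 68); sample prep (finishes minute 58). The latest of these is minute 178, so data upload runs minute 178 to 178 + 50 = minute 228.
Every task is finished by minute 228, which is no later than the deadline of 230, so the schedule is feasible.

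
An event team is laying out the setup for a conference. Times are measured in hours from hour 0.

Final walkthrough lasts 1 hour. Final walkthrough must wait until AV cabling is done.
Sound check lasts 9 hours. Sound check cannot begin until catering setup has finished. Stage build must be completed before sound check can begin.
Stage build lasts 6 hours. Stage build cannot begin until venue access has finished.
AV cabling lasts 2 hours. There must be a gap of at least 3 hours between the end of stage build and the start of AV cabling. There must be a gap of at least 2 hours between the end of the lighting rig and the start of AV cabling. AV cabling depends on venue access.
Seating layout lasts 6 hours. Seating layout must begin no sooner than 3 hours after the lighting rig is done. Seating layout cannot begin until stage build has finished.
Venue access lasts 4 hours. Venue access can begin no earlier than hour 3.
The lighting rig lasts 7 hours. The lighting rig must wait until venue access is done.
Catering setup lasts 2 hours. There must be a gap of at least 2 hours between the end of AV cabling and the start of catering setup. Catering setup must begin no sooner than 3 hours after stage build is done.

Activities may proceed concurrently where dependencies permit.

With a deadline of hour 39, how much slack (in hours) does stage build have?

8

Venue access cannot begin until its own release at hour 3. It runs from hour 3 to 3 + 4 = hour 7.
Stage build waits on venue access (finishes hour 7), so it starts at hour 7 and finishes at 7 + 6 = hour 13.

Working backward from the deadline:
To finish by hour 39, sound check (duration 9) must start no later than hour 30.
Catering setup feeds into sound check (must start by hour 30); so catering setup must finish by hour 30 and therefore start by hour 28.
Final walkthrough has no dependents, so it just needs to finish by hour 39. Starting by 39 − 1 = hour 38 achieves that.
AV cabling feeds catering setup (must start by hour 28, minus 2-hour gap → hour 26); final walkthrough (must start by hour 38). Taking the minimum, AV cabling must finish by hour 26 and start by 26 − 2 = hour 24.
Seating layout must finish by hour 39; it takes 6 hours, so it must start by 39 − 6 = hour 33.
Stage build must finish in time for AV cabling (must start by hour 24, minus 3-hour gap → hour 21); seating layout (must start by hour 33); catering setup (must start by hour 28, minus 3-hour gap → hour 25); sound check (must start by hour 30). The tightest is hour 21, so stage build must start by 21 − 6 = hour 15.
So stage build can start as early as hour 7 and as late as hour 15, giving 15 − 7 = 8 hours of slack.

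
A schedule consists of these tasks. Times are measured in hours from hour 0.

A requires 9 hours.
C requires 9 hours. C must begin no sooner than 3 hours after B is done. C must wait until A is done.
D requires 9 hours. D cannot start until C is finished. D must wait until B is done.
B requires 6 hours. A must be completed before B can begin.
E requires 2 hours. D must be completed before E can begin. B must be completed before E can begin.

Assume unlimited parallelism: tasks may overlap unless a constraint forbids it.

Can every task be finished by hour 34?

No

A has no prerequisites, so it starts at hour 0 and finishes at hour 9.
B cannot begin until A (finishes hour 9). It runs from hour 9 to 9 + 6 = hour 15.
For C: B (finishes hour 15, plus 3-hour gap → hour 18); A (finishes hour 9). Taking the maximum gives a start of hour 18, and it finishes at 18 + 9 = hour 27.
D needs all of C (finishes hour 27); B (finishes hour 15). That puts its earliest start at hour 27; it finishes at 27 + 9 = hour 36.
E has to wait for D (finishes hour 36); B (finishes hour 15). The latest of these is hour 36, so E runs hour 36 to 36 + 2 = hour 38.
The earliest everything can be done is hour 38, which is after the deadline of 34, so it is not possible.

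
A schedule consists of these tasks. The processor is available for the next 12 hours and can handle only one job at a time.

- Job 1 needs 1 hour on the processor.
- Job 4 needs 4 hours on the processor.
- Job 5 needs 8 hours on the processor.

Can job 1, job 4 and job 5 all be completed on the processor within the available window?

No

Running back to back, the jobs need 1 + 4 + 8 = 13 hours on the processor.
Since 13 > 12, they cannot all fit.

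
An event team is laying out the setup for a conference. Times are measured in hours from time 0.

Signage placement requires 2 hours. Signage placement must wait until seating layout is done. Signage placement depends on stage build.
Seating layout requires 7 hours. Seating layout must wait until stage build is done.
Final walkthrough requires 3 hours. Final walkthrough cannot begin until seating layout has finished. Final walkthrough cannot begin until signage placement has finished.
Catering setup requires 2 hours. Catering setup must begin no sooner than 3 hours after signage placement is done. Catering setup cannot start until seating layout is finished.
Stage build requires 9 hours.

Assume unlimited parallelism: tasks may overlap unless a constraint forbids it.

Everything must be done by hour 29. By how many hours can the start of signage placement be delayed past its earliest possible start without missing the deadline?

Stage build can start immediately at hour 0; it finishes at hour 9.
Seating layout cannot begin until stage build (finishes hour 9). It runs from hour 9 to 9 + 7 = hour 16.
Signage placement cannot start until seating layout (finishes hour 16); stage build (finishes hour 9). The controlling bound is hour 16, so signage placement finishes at 16 + 2 = hour 18.

Working backward from the deadline:
To finish by hour 29, catering setup (duration 2) must start no later than hour 27.
Nothing follows final walkthrough; the deadline of hour 29 is its only limit. It must start by 29 − 3 = hour 26.
Signage placement has several dependents: catering setup (must start by hour 27, minus 3-hour gap → hour 24); final walkthrough (must start by hour 26). The earliest of those limits is hour 24, so signage placement must start by 24 − 2 = hour 22.
So signage placement can start as early as hour 16 and as late as hour 22, giving 22 − 16 = 6 hours of slack.

6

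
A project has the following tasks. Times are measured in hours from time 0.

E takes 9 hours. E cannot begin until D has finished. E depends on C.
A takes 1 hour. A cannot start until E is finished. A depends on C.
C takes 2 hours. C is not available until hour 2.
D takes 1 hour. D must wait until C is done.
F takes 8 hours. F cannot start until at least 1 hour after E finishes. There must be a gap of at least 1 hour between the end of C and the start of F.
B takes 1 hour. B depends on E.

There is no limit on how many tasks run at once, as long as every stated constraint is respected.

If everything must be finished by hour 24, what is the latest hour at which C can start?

3

A has no dependents, so it just needs to finish by hour 24. Starting by 24 − 1 = hour 23 achieves that.
To finish by hour 24, B (duration 1) must start no later than hour 23.
F must finish by hour 24; it takes 8 hours, so it must start by 24 − 8 = hour 16.
E must finish in time for A (must start by hour 23); B (must start by hour 23); F (must start by hour 16, minus 1-hour gap → hour 15). The tightest is hour 15, so E must start by 15 − 9 = hour 6.
D feeds into E (must start by hour 6); so D must finish by hour 6 and therefore start by hour 5.
C has several dependents: A (must start by hour 23); D (must start by hour 5); E (must start by hour 6); F (must start by hour 16, minus 1-hour gap → hour 15). The earliest of those limits is hour 5, so C must start by 5 − 2 = hour 3.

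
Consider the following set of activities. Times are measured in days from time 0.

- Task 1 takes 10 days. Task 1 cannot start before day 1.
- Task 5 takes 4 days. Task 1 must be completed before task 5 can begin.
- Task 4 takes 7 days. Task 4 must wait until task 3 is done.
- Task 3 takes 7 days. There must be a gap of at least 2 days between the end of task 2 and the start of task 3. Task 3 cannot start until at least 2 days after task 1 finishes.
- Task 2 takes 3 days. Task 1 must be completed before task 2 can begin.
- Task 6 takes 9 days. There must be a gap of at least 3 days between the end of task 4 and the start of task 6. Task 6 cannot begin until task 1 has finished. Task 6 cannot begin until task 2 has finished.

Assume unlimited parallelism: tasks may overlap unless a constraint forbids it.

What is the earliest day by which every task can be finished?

42

After its own release at day 1, task 1 can start at day 1 and finishes at day 11.
After task 1 (finishes day 11), task 5 can start at day 11 and finishes at day 15.
Task 2 cannot begin until task 1 (finishes day 11). It runs from day 11 to 11 + 3 = day 14.
Task 3 cannot start until task 2 (finishes day 14, plus 2-day gap → day 16); task 1 (finishes day 11, plus 2-day gap → day 13). The controlling bound is day 16, so task 3 finishes at 16 + 7 = day 23.
Task 4 waits on task 3 (finishes day 23), so it starts at day 23 and finishes at 23 + 7 = day 30.
Task 6 cannot start until task 4 (finishes day 30, plus 3-day gap → day 33); task 1 (finishes day 11); task 2 (finishes day 14). The controlling bound is day 33, so task 6 finishes at 33 + 9 = day 42.
All tasks are finished once the last one completes. Finish times: Task 1 at 11, Task 2 at 14, Task 3 at 23, Task 4 at 30, Task 5 at 15, Task 6 at 42. The latest is day 42.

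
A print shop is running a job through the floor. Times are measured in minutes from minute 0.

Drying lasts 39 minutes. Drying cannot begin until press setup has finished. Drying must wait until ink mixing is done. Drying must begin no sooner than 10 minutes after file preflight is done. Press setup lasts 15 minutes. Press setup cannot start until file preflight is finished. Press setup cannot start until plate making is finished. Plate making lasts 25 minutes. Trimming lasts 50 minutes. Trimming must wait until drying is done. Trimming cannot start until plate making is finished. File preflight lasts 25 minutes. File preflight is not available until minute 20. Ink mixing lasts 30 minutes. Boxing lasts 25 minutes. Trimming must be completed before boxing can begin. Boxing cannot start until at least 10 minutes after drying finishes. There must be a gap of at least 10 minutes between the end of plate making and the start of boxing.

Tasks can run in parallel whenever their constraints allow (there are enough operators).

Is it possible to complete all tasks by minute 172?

No

Nothing blocks ink mixing, so it runs from minute 0 to minute 30.
Plate making can start immediately at minute 0; it finishes at minute 25.
File preflight waits on its own release at minute 20, so it starts at minute 20 and finishes at 20 + 25 = minute 45.
For press setup: file preflight (finishes minute 45); plate making (finishes minute 25). Taking the maximum gives a start of minute 45, and it finishes at 45 + 15 = minute 60.
For drying: press setup (finishes minute 60); ink mixing (finishes minute 30); file preflight (finishes minute 45, plus 10-minute gap → minute 55). Taking the maximum gives a start of minute 60, and it finishes at 60 + 39 = minute 99.
Trimming needs all of drying (finishes minute 99); plate making (finishes minute 25). That puts its earliest start at minute 99; it finishes at 99 + 50 = minute 149.
Boxing cannot start until trimming (finishes minute 149); drying (finishes minute 99, plus 10-minute gap → minute 109); plate making (finishes minute 25, plus 10-minute gap → minute 35). The controlling bound is minute 149, so boxing finishes at 149 + 25 = minute 174.
The earliest everything can be done is minute 174, which is after the deadline of 172, so it is not possible.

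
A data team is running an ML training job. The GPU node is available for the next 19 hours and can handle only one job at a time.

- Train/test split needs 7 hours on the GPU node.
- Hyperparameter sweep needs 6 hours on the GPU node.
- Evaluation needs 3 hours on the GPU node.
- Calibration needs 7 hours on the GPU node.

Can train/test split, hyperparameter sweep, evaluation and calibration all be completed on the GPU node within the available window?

No

Running back to back, the jobs need 7 + 6 + 3 + 7 = 23 hours on the GPU node.
Since 23 > 19, they cannot all fit.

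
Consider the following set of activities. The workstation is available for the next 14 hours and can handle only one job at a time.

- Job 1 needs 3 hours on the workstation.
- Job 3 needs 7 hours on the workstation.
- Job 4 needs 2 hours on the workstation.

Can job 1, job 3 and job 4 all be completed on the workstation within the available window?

Running back to back, the jobs need 3 + 7 + 2 = 12 hours on the workstation.
Since 12 ≤ 14, they fit within the window.

Yes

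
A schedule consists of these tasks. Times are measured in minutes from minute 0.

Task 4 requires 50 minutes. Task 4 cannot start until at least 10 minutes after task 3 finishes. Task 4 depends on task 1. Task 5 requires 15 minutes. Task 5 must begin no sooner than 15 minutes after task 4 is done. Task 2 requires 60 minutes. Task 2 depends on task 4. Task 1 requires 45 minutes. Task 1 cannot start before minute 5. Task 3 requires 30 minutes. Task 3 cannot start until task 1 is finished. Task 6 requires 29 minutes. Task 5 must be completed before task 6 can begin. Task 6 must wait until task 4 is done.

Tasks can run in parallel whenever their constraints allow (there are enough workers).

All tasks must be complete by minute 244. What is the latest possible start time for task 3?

94

Task 2 has no dependents, so it just needs to finish by minute 244. Starting by 244 − 60 = minute 184 achieves that.
Nothing follows task 6; the deadline of minute 244 is its only limit. It must start by 244 − 29 = minute 215.
Task 5 has to be done before task 6 (must start by minute 215). That means finishing by minute 215, i.e. starting by 215 − 15 = minute 200.
Task 4 has several dependents: task 2 (must start by minute 184); task 5 (must start by minute 200, minus 15-minute gap → minute 185); task 6 (must start by minute 215). The earliest of those limits is minute 184, so task 4 must start by 184 − 50 = minute 134.
Task 3 has to be done before task 4 (must start by minute 134, minus 10-minute gap → minute 124). That means finishing by minute 124, i.e. starting by 124 − 30 = minute 94.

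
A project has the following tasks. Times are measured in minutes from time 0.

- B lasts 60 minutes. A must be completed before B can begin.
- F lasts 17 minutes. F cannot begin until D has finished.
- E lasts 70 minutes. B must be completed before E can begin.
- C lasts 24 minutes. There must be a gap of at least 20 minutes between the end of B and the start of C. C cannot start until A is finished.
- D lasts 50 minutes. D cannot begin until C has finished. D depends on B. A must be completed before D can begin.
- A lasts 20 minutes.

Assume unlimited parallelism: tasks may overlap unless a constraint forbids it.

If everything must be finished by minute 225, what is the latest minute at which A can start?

34

To finish by minute 225, F (duration 17) must start no later than minute 208.
Since F (must start by minute 208) depends on it, D must finish by minute 208. Backing off its 50-minute duration gives a latest start of minute 158.
Since D (must start by minute 158) depends on it, C must finish by minute 158. Backing off its 24-minute duration gives a latest start of minute 134.
E has no dependents, so it just needs to finish by minute 225. Starting by 225 − 70 = minute 155 achieves that.
B must finish in time for C (must start by minute 134, minus 20-minute gap → minute 114); D (must start by minute 158); E (must start by minute 155). The tightest is minute 114, so B must start by 114 − 60 = minute 54.
A must finish in time for B (must start by minute 54); C (must start by minute 134); D (must start by minute 158). The tightest is minute 54, so A must start by 54 − 20 = minute 34.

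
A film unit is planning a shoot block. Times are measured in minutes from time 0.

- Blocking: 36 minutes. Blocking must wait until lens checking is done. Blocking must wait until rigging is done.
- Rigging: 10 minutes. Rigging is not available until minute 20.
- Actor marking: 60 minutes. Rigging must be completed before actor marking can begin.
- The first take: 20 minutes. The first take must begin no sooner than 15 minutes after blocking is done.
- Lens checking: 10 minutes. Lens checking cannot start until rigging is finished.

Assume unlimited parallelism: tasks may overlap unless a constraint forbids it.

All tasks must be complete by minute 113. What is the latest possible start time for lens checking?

To finish by minute 113, the first take (duration 20) must start no later than minute 93.
Blocking has to be done before the first take (must start by minute 93, minus 15-minute gap → minute 78). That means finishing by minute 78, i.e. starting by 78 − 36 = minute 42.
Since blocking (must start by minute 42) depends on it, lens checking must finish by minute 42. Backing off its 10-minute duration gives a latest start of minute 32.

32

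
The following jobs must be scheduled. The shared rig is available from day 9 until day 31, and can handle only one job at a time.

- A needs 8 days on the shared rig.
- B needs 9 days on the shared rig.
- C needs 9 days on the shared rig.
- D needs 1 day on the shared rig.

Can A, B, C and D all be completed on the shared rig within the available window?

The shared rig window is 31 − 9 = 22 days.
Running back to back, the jobs need 8 + 9 + 9 + 1 = 27 days on the shared rig.
Since 27 > 22, they cannot all fit.

No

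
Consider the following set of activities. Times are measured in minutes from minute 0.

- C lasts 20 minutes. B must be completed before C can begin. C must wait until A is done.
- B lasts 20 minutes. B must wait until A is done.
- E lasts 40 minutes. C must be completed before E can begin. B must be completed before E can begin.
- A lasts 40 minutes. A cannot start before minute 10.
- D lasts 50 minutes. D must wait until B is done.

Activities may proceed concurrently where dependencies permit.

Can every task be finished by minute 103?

No

A waits on its own release at minute 10, so it starts at minute 10 and finishes at 10 + 40 = minute 50.
After A (finishes minute 50), B can start at minute 50 and finishes at minute 70.
After B (finishes minute 70), D can start at minute 70 and finishes at minute 120.
For C: B (finishes minute 70); A (finishes minute 50). Taking the maximum gives a start of minute 70, and it finishes at 70 + 20 = minute 90.
E needs all of C (finishes minute 90); B (finishes minute 70). That puts its earliest start at minute 90; it finishes at 90 + 40 = minute 130.
The earliest everything can be done is minute 130, which is after the deadline of 103, so it is not possible.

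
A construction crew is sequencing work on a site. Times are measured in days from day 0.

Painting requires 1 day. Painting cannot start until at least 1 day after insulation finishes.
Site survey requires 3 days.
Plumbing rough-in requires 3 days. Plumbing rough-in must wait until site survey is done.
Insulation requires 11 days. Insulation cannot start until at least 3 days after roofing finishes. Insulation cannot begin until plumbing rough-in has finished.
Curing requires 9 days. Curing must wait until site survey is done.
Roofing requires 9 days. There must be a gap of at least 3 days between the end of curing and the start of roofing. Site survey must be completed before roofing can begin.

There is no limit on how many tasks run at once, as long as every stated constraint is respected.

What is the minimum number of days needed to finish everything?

40

Nothing blocks site survey, so it runs from day 0 to day 3.
Plumbing rough-in waits on site survey (finishes day 3), so it starts at day 3 and finishes at 3 + 3 = day 6.
Curing waits on site survey (finishes day 3), so it starts at day 3 and finishes at 3 + 9 = day 12.
For roofing: curing (finishes day 12, plus 3-day gap → day 15); site survey (finishes day 3). Taking the maximum gives a start of day 15, and it finishes at 15 + 9 = day 24.
Insulation needs all of roofing (finishes day 24, plus 3-day gap → day 27); plumbing rough-in (finishes day 6). That puts its earliest start at day 27; it finishes at 27 + 11 = day 38.
Painting waits on insulation (finishes day 38, plus 1-day gap → day 39), so it starts at day 39 and finishes at 39 + 1 = day 40.
All tasks are finished once the last one completes. Finish times: Site survey at 3, Curing at 12, Roofing at 24, Plumbing rough-in at 6, Insulation at 38, Painting at 40. The latest is day 40.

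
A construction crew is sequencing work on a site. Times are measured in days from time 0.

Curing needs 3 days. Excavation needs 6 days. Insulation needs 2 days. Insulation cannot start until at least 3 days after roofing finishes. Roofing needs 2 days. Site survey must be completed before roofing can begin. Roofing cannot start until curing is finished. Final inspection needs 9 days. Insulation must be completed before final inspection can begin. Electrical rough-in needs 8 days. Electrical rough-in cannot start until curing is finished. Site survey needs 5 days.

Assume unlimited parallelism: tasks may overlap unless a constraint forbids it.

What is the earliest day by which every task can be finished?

Curing has no prerequisites, so it starts at day 0 and finishes at day 3.
After curing (finishes day 3), electrical rough-in can start at day 3 and finishes at day 11.
Excavation can start immediately at day 0; it finishes at day 6.
Nothing blocks site survey, so it runs from day 0 to day 5.
Roofing cannot start until site survey (finishes day 5); curing (finishes day 3). The controlling bound is day 5, so roofing finishes at 5 + 2 = day 7.
After roofing (finishes day 7, plus 3-day gap → day 10), insulation can start at day 10 and finishes at day 12.
Final inspection cannot begin until insulation (finishes day 12). It runs from day 12 to 12 + 9 = day 21.
All tasks are finished once the last one completes. Finish times: Site survey at 5, Excavation at 6, Curing at 3, Roofing at 7, Electrical rough-in at 11, Insulation at 12, Final inspection at 21. The latest is day 21.

21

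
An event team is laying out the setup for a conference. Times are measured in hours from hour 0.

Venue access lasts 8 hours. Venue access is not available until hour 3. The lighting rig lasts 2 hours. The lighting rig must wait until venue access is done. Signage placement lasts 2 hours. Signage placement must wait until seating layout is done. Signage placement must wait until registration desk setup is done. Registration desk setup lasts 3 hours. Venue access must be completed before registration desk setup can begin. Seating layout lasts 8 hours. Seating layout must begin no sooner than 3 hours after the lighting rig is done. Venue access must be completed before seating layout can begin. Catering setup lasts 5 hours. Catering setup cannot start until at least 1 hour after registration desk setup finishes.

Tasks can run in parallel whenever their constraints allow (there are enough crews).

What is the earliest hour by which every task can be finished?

Venue access cannot begin until its own release at hour 3. It runs from hour 3 to 3 + 8 = hour 11.
Registration desk setup cannot begin until venue access (finishes hour 11). It runs from hour 11 to 11 + 3 = hour 14.
Catering setup waits on registration desk setup (finishes hour 14, plus 1-hour gap → hour 15), so it starts at hour 15 and finishes at 15 + 5 = hour 20.
After venue access (finishes hour 11), the lighting rig can start at hour 11 and finishes at hour 13.
Seating layout needs all of the lighting rig (finishes hour 13, plus 3-hour gap → hour 16); venue access (finishes hour 11). That puts its earliest start at hour 16; it finishes at 16 + 8 = hour 24.
For signage placement: seating layout (finishes hour 24); registration desk setup (finishes hour 14). Taking the maximum gives a start of hour 24, and it finishes at 24 + 2 = hour 26.
All tasks are finished once the last one completes. Finish times: Venue access at 11, The lighting rig at 13, Seating layout at 24, Registration desk setup at 14, Signage placement at 26, Catering setup at 20. The latest is hour 26.

26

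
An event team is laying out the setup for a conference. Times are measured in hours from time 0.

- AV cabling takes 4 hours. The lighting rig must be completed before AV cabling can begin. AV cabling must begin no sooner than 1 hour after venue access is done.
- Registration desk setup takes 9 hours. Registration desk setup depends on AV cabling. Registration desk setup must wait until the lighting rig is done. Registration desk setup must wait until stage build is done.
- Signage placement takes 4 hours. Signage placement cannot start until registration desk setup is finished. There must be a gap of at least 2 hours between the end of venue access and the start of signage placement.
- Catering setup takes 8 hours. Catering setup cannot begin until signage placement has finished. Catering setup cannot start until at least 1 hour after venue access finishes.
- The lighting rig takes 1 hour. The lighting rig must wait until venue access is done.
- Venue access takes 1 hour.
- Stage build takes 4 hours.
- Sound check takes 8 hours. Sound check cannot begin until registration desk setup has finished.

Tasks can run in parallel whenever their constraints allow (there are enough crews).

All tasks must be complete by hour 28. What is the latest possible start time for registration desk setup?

7

To finish by hour 28, catering setup (duration 8) must start no later than hour 20.
Signage placement must finish before catering setup (must start by hour 20). With a 4-hour duration, signage placement must start by 20 − 4 = hour 16.
Sound check has no dependents, so it just needs to finish by hour 28. Starting by 28 − 8 = hour 20 achieves that.
For registration desk setup: signage placement (must start by hour 16); sound check (must start by hour 20). The most restrictive is hour 16; with a 9-hour duration, registration desk setup must start by hour 7.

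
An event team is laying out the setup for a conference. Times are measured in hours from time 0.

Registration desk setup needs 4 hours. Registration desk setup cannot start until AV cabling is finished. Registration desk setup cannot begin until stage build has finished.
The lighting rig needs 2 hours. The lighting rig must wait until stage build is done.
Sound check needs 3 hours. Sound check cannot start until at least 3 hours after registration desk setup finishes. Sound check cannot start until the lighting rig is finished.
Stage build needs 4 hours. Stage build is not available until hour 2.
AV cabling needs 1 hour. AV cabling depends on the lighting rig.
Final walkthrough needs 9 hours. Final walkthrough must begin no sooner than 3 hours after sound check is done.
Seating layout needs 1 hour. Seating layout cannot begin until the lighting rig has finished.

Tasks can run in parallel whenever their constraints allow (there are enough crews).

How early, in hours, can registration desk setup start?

After its own release at hour 2, stage build can start at hour 2 and finishes at hour 6.
The lighting rig waits on stage build (finishes hour 6), so it starts at hour 6 and finishes at 6 + 2 = hour 8.
After the lighting rig (finishes hour 8), AV cabling can start at hour 8 and finishes at hour 9.
Registration desk setup waits on AV cabling (finishes hour 9); stage build (finishes hour 6). The latest of these is hour 9, which is the earliest registration desk setup can start.

9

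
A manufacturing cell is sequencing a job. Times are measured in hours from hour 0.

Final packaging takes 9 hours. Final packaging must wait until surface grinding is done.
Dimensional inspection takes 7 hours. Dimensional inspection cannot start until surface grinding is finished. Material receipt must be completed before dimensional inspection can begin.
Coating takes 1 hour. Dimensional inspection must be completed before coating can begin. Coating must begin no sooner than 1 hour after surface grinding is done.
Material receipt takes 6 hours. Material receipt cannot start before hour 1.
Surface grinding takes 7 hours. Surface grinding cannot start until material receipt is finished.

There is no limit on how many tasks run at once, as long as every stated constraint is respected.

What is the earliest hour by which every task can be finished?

Material receipt waits on its own release at hour 1, so it starts at hour 1 and finishes at 1 + 6 = hour 7.
Surface grinding waits on material receipt (finishes hour 7), so it starts at hour 7 and finishes at 7 + 7 = hour 14.
After surface grinding (finishes hour 14), final packaging can start at hour 14 and finishes at hour 23.
Dimensional inspection has to wait for surface grinding (finishes hour 14); material receipt (finishes hour 7). The latest of these is hour 14, so dimensional inspection runs hour 14 to 14 + 7 = hour 21.
Coating cannot start until dimensional inspection (finishes hour 21); surface grinding (finishes hour 14, plus 1-hour gap → hour 15). The controlling bound is hour 21, so coating finishes at 21 + 1 = hour 22.
All tasks are finished once the last one completes. Finish times: Material receipt at 7, Surface grinding at 14, Dimensional inspection at 21, Coating at 22, Final packaging at 23. The latest is hour 23.

23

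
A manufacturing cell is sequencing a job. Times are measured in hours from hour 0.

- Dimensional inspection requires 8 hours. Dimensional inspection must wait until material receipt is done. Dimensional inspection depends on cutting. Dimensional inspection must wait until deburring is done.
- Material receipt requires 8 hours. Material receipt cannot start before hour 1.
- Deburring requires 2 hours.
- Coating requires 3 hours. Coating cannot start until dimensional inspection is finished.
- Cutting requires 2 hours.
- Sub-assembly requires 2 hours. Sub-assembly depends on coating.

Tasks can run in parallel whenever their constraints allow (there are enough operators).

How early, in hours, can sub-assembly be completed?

22

Deburring can start immediately at hour 0; it finishes at hour 2.
Cutting has no prerequisites, so it starts at hour 0 and finishes at hour 2.
After its own release at hour 1, material receipt can start at hour 1 and finishes at hour 9.
Dimensional inspection needs all of material receipt (finishes hour 9); cutting (finishes hour 2); deburring (finishes hour 2). That puts its earliest start at hour 9; it finishes at 9 + 8 = hour 17.
After dimensional inspection (finishes hour 17), coating can start at hour 17 and finishes at hour 20.
Sub-assembly cannot begin until coating (finishes hour 20). It runs from hour 20 to 20 + 2 = hour 22.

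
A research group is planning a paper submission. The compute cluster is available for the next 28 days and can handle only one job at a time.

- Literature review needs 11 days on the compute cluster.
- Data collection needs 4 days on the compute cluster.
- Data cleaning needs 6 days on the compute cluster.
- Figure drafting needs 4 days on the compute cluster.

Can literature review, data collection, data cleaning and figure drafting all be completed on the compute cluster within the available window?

Yes

Running back to back, the jobs need 11 + 4 + 6 + 4 = 25 days on the compute cluster.
Since 25 ≤ 28, they fit within the window.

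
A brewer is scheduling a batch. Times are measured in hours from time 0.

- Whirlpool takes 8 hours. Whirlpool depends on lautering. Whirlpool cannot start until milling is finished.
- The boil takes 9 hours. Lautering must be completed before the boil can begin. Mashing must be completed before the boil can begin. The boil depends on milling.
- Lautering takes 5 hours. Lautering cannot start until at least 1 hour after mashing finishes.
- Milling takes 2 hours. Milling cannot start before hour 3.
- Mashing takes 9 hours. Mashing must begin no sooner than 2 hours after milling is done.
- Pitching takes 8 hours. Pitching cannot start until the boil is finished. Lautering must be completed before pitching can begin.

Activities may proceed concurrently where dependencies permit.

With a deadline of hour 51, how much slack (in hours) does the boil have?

After its own release at hour 3, milling can start at hour 3 and finishes at hour 5.
After milling (finishes hour 5, plus 2-hour gap → hour 7), mashing can start at hour 7 and finishes at hour 16.
Lautering waits on mashing (finishes hour 16, plus 1-hour gap → hour 17), so it starts at hour 17 and finishes at 17 + 5 = hour 22.
The boil needs all of lautering (finishes hour 22); mashing (finishes hour 16); milling (finishes hour 5). That puts its earliest start at hour 22; it finishes at 22 + 9 = hour 31.

Working backward from the deadline:
To finish by hour 51, pitching (duration 8) must start no later than hour 43.
The boil feeds into pitching (must start by hour 43); so the boil must finish by hour 43 and therefore start by hour 34.
So the boil can start as early as hour 22 and as late as hour 34, giving 34 − 22 = 12 hours of slack.

12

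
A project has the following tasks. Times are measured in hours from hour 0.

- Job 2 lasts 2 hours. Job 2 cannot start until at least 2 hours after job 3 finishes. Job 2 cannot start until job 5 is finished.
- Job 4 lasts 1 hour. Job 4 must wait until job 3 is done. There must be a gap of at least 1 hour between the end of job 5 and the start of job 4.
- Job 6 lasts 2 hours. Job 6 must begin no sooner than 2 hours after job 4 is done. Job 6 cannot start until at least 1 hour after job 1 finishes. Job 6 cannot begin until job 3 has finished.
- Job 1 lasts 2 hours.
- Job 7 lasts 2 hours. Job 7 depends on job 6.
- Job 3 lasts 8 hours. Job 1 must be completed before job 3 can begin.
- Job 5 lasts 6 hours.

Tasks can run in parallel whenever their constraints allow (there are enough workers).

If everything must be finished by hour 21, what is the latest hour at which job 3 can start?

To finish by hour 21, job 2 (duration 2) must start no later than hour 19.
Job 7 must finish by hour 21; it takes 2 hours, so it must start by 21 − 2 = hour 19.
Job 6 feeds into job 7 (must start by hour 19); so job 6 must finish by hour 19 and therefore start by hour 17.
Since job 6 (must start by hour 17, minus 2-hour gap → hour 15) depends on it, job 4 must finish by hour 15. Backing off its 1-hour duration gives a latest start of hour 14.
Job 3 feeds job 2 (must start by hour 19, minus 2-hour gap → hour 17); job 4 (must start by hour 14); job 6 (must start by hour 17). Taking the minimum, job 3 must finish by hour 14 and start by 14 − 8 = hour 6.

6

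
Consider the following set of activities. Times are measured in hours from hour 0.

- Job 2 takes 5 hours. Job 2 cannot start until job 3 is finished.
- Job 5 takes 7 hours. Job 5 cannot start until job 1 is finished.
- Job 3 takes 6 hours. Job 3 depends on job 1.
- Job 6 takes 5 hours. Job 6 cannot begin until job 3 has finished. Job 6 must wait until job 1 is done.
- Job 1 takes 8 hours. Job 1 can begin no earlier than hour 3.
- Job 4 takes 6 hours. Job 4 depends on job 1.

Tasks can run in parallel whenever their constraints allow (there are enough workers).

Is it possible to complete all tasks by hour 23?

Job 1 cannot begin until its own release at hour 3. It runs from hour 3 to 3 + 8 = hour 11.
After job 1 (finishes hour 11), job 5 can start at hour 11 and finishes at hour 18.
Job 4 waits on job 1 (finishes hour 11), so it starts at hour 11 and finishes at 11 + 6 = hour 17.
Job 3 waits on job 1 (finishes hour 11), so it starts at hour 11 and finishes at 11 + 6 = hour 17.
For job 6: job 3 (finishes hour 17); job 1 (finishes hour 11). Taking the maximum gives a start of hour 17, and it finishes at 17 + 5 = hour 22.
After job 3 (finishes hour 17), job 2 can start at hour 17 and finishes at hour 22.
Every task is finished by hour 22, which is no later than the deadline of 23, so the schedule is feasible.

Yes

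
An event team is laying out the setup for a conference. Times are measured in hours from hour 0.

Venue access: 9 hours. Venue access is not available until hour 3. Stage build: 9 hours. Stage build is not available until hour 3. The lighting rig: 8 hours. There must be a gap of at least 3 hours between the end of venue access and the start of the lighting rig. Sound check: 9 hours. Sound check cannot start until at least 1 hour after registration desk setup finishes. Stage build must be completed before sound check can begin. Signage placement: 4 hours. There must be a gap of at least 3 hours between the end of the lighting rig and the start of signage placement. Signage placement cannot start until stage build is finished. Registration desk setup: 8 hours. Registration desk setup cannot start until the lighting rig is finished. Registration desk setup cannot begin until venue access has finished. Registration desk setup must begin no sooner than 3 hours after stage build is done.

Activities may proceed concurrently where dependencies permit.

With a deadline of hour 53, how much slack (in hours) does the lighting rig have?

12

Venue access waits on its own release at hour 3, so it starts at hour 3 and finishes at 3 + 9 = hour 12.
The lighting rig cannot begin until venue access (finishes hour 12, plus 3-hour gap → hour 15). It runs from hour 15 to 15 + 8 = hour 23.

Working backward from the deadline:
To finish by hour 53, sound check (duration 9) must start no later than hour 44.
Registration desk setup has to be done before sound check (must start by hour 44, minus 1-hour gap → hour 43). That means finishing by hour 43, i.e. starting by 43 − 8 = hour 35.
Nothing follows signage placement; the deadline of hour 53 is its only limit. It must start by 53 − 4 = hour 49.
The lighting rig feeds registration desk setup (must start by hour 35); signage placement (must start by hour 49, minus 3-hour gap → hour 46). Taking the minimum, the lighting rig must finish by hour 35 and start by 35 − 8 = hour 27.
So the lighting rig can start as early as hour 15 and as late as hour 27, giving 27 − 15 = 12 hours of slack.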